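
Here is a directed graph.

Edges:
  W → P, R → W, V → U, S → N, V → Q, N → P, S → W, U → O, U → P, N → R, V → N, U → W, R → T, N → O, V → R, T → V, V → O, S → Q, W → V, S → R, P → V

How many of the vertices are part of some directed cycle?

7

A vertex is on a directed cycle iff it belongs to a strongly connected component of size ≥ 2 (or has a self-loop).
The vertices on cycles are {N, P, R, T, U, V, W} — 7 in total.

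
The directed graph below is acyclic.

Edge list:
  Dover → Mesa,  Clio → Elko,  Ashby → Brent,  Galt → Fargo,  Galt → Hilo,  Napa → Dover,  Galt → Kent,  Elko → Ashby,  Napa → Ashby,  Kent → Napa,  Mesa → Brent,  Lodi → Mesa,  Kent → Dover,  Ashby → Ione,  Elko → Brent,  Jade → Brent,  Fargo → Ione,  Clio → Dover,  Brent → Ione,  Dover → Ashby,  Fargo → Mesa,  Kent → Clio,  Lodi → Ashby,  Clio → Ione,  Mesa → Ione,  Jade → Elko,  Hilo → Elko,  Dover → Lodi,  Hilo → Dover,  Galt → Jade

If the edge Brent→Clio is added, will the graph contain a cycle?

Yes

Adding Brent→Clio creates a cycle iff Clio can already reach Brent.
Path from Clio: Clio → Elko → Brent.
So Clio → … → Brent → Clio is a cycle.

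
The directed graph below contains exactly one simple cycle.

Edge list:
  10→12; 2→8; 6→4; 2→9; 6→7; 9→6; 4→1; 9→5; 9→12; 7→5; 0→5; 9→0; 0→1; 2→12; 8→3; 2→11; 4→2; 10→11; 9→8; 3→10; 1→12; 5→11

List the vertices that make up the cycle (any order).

DFS with gray/black marking from 2:
2 gray
  8 gray
    3 gray
      10 gray
        12 gray
        12 black
        11 gray
        11 black
      10 black
    3 black
  8 black
  2→11: 11 black — skip
  2→12: 12 black — skip
  9 gray
    0 gray
      1 gray
        1→12: 12 black — skip
      1 black
      5 gray
        5→11: 11 black — skip
      5 black
    0 black
    9→8: 8 black — skip
    6 gray
      4 gray
        4→2: 2 is gray → back edge
Back edge closes the cycle 2 → 9 → 6 → 4 → 2; its vertices are {2, 4, 6, 9}.

2, 4, 6, 9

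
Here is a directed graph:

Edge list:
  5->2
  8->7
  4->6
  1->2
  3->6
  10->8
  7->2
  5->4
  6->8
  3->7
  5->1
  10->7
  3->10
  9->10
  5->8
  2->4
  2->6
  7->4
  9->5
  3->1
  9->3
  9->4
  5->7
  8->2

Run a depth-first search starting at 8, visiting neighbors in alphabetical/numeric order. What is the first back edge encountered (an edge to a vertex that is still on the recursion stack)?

6->8

DFS from 8 (visiting neighbors in alphabetical/numeric order); mark gray on enter, black on exit:
8 gray
  2 gray
    4 gray
      6 gray
        6→8: 8 is gray → back edge
First back edge: 6 → 8.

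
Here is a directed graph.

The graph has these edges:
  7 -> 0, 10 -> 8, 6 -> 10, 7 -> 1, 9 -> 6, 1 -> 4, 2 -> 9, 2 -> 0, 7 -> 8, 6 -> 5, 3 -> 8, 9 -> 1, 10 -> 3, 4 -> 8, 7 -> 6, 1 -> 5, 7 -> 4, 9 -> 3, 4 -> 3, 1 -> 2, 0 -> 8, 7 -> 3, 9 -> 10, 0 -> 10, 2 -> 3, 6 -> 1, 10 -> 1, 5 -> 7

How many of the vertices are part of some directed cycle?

8

A vertex is on a directed cycle iff it belongs to a strongly connected component of size ≥ 2 (or has a self-loop).
The vertices on cycles are {0, 1, 2, 5, 6, 7, 9, 10} — 8 in total.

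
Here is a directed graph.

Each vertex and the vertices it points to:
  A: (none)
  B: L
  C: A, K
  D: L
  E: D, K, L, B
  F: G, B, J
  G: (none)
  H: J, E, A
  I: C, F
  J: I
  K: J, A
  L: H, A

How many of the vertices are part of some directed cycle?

A vertex is on a directed cycle iff it belongs to a strongly connected component of size ≥ 2 (or has a self-loop).
The vertices on cycles are {B, C, D, E, F, H, I, J, K, L} — 10 in total.

10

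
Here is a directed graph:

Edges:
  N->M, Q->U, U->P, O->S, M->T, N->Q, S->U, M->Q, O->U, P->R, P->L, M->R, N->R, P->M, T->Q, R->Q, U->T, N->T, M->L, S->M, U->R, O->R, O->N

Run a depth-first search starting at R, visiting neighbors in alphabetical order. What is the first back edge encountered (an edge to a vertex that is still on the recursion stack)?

M→Q

DFS from R (visiting neighbors in alphabetical order); mark gray on enter, black on exit:
R gray
  Q gray
    U gray
      P gray
        L gray
        L black
        M gray
          M→L: L black — skip
          M→Q: Q is gray → back edge
First back edge: M → Q.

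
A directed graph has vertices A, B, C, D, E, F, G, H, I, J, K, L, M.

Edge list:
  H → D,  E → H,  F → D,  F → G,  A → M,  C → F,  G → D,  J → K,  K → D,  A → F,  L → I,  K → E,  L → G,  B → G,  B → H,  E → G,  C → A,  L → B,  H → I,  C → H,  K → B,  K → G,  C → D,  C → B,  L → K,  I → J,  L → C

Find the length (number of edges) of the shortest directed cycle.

For each vertex v, BFS finds the shortest path from v back to v.
The shortest such closed walk is K → B → H → I → J → K, length 5.

5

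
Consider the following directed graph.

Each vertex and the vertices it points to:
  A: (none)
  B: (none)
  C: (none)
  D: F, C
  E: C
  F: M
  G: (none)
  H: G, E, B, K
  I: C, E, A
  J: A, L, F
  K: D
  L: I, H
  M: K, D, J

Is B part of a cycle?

No

B lies on a cycle iff there is a path from B back to itself.
Exploring from B, it never reaches itself; equivalently, its strongly connected component is a singleton.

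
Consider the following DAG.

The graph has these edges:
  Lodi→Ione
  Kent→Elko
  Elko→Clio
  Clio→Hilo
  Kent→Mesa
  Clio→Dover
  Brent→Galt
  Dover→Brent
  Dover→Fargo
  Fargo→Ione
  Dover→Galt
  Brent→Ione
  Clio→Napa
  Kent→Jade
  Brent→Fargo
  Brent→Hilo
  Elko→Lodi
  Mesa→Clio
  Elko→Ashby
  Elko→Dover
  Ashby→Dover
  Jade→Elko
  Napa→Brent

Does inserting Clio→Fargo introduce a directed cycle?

No

Adding Clio→Fargo creates a cycle iff Fargo can already reach Clio.
Explore from Fargo: no path reaches Clio. The graph stays acyclic.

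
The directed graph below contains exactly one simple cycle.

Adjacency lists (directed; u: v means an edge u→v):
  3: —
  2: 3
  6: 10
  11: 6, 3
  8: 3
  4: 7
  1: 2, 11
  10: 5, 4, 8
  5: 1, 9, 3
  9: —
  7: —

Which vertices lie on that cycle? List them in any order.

1, 5, 6, 10, 11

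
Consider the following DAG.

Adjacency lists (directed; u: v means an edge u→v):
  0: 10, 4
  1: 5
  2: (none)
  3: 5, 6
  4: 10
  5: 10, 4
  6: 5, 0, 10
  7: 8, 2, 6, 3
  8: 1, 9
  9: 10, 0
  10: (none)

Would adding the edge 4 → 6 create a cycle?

Yes

Adding 4→6 creates a cycle iff 6 can already reach 4.
Path from 6: 6 → 5 → 4.
So 6 → … → 4 → 6 is a cycle.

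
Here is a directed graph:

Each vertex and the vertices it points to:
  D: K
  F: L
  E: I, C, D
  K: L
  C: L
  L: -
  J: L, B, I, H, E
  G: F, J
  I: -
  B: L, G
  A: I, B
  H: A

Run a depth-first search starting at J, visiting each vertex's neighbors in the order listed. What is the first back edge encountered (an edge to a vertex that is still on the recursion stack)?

DFS from J (visiting each vertex's neighbors in the order listed); mark gray on enter, black on exit:
J gray
  L gray
  L black
  B gray
    B→L: L black — skip
    G gray
      F gray
        F→L: L black — skip
      F black
      G→J: J is gray → back edge
First back edge: G → J.

G→J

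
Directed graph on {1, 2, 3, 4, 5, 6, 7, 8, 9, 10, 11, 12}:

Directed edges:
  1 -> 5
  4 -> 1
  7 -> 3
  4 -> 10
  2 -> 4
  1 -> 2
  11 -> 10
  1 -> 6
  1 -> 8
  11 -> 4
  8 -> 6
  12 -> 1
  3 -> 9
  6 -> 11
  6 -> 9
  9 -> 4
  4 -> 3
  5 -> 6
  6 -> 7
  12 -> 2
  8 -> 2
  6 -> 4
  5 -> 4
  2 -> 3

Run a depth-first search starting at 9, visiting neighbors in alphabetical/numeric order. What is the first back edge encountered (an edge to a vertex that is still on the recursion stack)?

DFS from 9 (visiting neighbors in alphabetical/numeric order); mark gray on enter, black on exit:
9 gray
  4 gray
    1 gray
      2 gray
        3 gray
          3→9: 9 is gray → back edge
First back edge: 3 → 9.

3→9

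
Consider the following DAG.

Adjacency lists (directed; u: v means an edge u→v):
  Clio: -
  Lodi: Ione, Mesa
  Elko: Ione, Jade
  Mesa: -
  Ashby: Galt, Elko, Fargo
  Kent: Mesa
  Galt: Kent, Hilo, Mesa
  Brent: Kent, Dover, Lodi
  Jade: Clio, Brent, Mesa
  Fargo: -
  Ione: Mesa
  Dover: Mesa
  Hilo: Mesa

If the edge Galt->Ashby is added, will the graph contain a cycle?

Adding Galt→Ashby creates a cycle iff Ashby can already reach Galt.
Path from Ashby: Ashby → Galt.
So Ashby → … → Galt → Ashby is a cycle.

Yes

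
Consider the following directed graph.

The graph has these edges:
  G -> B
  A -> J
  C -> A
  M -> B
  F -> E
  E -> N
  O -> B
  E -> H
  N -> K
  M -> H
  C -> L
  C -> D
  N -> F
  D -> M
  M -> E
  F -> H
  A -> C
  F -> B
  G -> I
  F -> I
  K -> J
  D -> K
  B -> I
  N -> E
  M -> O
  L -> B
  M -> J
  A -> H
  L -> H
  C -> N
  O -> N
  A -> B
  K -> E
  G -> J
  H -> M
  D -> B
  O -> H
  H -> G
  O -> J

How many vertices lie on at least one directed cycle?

9

A vertex is on a directed cycle iff it belongs to a strongly connected component of size ≥ 2 (or has a self-loop).
The vertices on cycles are {A, C, E, F, H, K, M, N, O} — 9 in total.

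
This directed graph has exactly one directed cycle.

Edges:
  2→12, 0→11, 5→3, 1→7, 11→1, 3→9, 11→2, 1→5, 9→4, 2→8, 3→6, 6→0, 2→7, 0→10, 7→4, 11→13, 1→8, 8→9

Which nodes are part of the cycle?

0, 1, 3, 5, 6, 11

DFS with gray/black marking from 11:
11 gray
  2 gray
    12 gray
    12 black
    7 gray
      4 gray
      4 black
    7 black
    8 gray
      9 gray
        9→4: 4 black — skip
      9 black
    8 black
  2 black
  1 gray
    1→7: 7 black — skip
    1→8: 8 black — skip
    5 gray
      3 gray
        6 gray
          0 gray
            0→11: 11 is gray → back edge
Back edge closes the cycle 11 → 1 → 5 → 3 → 6 → 0 → 11; its vertices are {0, 1, 3, 5, 6, 11}.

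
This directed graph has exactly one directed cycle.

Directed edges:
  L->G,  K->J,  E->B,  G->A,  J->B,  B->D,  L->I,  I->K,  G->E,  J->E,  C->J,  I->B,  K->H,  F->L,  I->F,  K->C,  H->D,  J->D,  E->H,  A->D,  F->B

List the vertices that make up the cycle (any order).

F, I, L

DFS with gray/black marking from I:
I gray
  K gray
    J gray
      D gray
      D black
      E gray
        B gray
          B→D: D black — skip
        B black
        H gray
          H→D: D black — skip
        H black
      E black
      J→B: B black — skip
    J black
    C gray
      C→J: J black — skip
    C black
    K→H: H black — skip
  K black
  I→B: B black — skip
  F gray
    F→B: B black — skip
    L gray
      L→I: I is gray → back edge
Back edge closes the cycle I → F → L → I; its vertices are {F, I, L}.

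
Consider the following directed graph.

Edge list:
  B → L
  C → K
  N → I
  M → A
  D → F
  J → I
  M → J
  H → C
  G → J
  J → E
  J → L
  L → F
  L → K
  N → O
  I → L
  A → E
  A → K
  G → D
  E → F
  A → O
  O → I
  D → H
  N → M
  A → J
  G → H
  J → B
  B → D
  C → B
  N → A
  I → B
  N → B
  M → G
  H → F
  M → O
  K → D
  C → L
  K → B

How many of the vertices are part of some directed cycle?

6

A vertex is on a directed cycle iff it belongs to a strongly connected component of size ≥ 2 (or has a self-loop).
The vertices on cycles are {B, C, D, H, K, L} — 6 in total.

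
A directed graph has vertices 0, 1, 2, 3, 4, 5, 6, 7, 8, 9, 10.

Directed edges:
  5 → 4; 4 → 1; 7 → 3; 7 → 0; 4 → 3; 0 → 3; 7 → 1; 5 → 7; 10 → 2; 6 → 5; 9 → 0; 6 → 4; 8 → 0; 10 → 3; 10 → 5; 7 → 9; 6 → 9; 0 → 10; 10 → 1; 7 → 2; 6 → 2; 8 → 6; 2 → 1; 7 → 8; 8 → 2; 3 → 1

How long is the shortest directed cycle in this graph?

4

For each vertex v, BFS finds the shortest path from v back to v.
The shortest such closed walk is 6 → 5 → 7 → 8 → 6, length 4.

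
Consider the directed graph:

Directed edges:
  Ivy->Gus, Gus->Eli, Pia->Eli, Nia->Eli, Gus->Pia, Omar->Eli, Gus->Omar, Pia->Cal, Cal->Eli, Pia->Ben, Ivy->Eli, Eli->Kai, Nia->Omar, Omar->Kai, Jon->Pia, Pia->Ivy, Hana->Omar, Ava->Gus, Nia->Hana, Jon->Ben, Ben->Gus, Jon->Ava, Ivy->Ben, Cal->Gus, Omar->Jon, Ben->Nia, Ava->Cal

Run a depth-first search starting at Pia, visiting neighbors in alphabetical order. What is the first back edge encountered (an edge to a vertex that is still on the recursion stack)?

Cal→Gus

DFS from Pia (visiting neighbors in alphabetical order); mark gray on enter, black on exit:
Pia gray
  Ben gray
    Gus gray
      Eli gray
        Kai gray
        Kai black
      Eli black
      Omar gray
        Omar→Eli: Eli black — skip
        Jon gray
          Ava gray
            Cal gray
              Cal→Eli: Eli black — skip
              Cal→Gus: Gus is gray → back edge
First back edge: Cal → Gus.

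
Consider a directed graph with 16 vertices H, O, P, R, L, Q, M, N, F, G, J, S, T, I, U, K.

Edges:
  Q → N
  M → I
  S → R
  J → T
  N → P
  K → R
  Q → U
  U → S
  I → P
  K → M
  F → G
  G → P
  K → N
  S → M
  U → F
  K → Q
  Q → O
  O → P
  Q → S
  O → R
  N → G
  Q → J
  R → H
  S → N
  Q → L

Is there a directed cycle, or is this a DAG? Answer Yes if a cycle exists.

No

DFS with white/gray/black marking, starting from I:
I gray
  P gray
  P black
I black
H gray
H black
O gray
  O→P: P black — skip
  R gray
    R→H: H black — skip
  R black
O black
L gray
L black
Q gray
  Q→L: L black — skip
  S gray
    N gray
      N→P: P black — skip
      G gray
        G→P: P black — skip
      G black
    N black
    S→R: R black — skip
    M gray
      M→I: I black — skip
    M black
  S black
  U gray
    U→S: S black — skip
    F gray
      F→G: G black — skip
    F black
  U black
  J gray
    T gray
    T black
  J black
  Q→O: O black — skip
  Q→N: N black — skip
Q black
K gray
  K→R: R black — skip
  K→N: N black — skip
  K→Q: Q black — skip
  K→M: M black — skip
K black
Every edge goes to a white or black vertex — no back edge, so the graph is acyclic.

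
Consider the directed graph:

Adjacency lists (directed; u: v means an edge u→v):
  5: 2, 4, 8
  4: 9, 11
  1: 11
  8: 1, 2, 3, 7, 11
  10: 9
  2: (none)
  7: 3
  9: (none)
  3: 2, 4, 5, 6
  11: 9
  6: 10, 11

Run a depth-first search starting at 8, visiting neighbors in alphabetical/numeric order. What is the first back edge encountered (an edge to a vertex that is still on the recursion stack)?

5->8

DFS from 8 (visiting neighbors in alphabetical/numeric order); mark gray on enter, black on exit:
8 gray
  1 gray
    11 gray
      9 gray
      9 black
    11 black
  1 black
  2 gray
  2 black
  3 gray
    3→2: 2 black — skip
    4 gray
      4→9: 9 black — skip
      4→11: 11 black — skip
    4 black
    5 gray
      5→2: 2 black — skip
      5→4: 4 black — skip
      5→8: 8 is gray → back edge
First back edge: 5 → 8.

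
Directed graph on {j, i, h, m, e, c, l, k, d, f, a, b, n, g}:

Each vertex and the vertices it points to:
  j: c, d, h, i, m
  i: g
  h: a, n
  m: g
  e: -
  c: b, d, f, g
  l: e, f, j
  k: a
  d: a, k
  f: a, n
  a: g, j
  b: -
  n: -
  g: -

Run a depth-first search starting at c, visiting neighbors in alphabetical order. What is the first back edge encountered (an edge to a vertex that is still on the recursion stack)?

DFS from c (visiting neighbors in alphabetical order); mark gray on enter, black on exit:
c gray
  b gray
  b black
  d gray
    a gray
      g gray
      g black
      j gray
        j→c: c is gray → back edge
First back edge: j → c.

j->c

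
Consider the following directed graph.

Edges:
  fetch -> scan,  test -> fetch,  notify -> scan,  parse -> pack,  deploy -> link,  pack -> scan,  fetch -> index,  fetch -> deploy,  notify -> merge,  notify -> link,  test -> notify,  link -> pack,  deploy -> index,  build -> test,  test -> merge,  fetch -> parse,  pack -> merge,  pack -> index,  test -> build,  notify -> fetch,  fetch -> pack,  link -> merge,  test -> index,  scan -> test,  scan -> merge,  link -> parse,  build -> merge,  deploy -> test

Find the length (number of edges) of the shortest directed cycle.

2

For each vertex v, BFS finds the shortest path from v back to v.
The shortest such closed walk is test → build → test, length 2.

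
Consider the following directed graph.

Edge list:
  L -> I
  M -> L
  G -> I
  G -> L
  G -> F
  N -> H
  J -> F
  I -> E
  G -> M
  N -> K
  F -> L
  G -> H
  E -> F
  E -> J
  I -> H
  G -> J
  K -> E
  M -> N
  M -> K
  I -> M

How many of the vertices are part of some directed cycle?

8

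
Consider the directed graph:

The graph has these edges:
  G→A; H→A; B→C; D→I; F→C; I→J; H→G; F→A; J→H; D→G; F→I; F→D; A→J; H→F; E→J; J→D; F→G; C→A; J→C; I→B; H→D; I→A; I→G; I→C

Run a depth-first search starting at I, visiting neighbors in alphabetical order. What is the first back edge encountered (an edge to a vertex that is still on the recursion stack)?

DFS from I (visiting neighbors in alphabetical order); mark gray on enter, black on exit:
I gray
  A gray
    J gray
      C gray
        C→A: A is gray → back edge
First back edge: C → A.

C->A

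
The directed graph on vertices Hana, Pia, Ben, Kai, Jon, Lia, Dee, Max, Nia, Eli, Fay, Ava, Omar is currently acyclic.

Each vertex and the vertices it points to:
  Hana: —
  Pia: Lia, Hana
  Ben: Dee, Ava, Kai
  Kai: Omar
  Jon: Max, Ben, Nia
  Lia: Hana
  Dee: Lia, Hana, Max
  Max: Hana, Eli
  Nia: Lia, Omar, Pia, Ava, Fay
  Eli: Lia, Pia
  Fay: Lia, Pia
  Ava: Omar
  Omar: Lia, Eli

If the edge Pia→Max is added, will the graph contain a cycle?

Yes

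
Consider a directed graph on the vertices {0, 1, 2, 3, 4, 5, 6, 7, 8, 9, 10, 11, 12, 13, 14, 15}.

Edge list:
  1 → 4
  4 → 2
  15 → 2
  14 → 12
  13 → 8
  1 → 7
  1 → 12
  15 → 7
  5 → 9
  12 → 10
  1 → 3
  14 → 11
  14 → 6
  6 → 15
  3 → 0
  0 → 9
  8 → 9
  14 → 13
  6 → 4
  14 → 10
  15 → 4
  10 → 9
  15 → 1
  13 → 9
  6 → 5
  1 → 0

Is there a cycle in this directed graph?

No

DFS with white/gray/black marking, starting from 8:
8 gray
  9 gray
  9 black
8 black
0 gray
  0→9: 9 black — skip
0 black
1 gray
  4 gray
    2 gray
    2 black
  4 black
  1→0: 0 black — skip
  12 gray
    10 gray
      10→9: 9 black — skip
    10 black
  12 black
  7 gray
  7 black
  3 gray
    3→0: 0 black — skip
  3 black
1 black
5 gray
  5→9: 9 black — skip
5 black
6 gray
  6→4: 4 black — skip
  15 gray
    15→7: 7 black — skip
    15→2: 2 black — skip
    15→1: 1 black — skip
    15→4: 4 black — skip
  15 black
  6→5: 5 black — skip
6 black
11 gray
11 black
13 gray
  13→8: 8 black — skip
  13→9: 9 black — skip
13 black
14 gray
  14→11: 11 black — skip
  14→13: 13 black — skip
  14→12: 12 black — skip
  14→10: 10 black — skip
  14→6: 6 black — skip
14 black
Every edge goes to a white or black vertex — no back edge, so the graph is acyclic.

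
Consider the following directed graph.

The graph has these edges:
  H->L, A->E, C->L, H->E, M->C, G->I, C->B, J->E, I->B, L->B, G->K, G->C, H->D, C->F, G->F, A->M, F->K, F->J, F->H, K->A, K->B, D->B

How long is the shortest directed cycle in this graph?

5

For each vertex v, BFS finds the shortest path from v back to v.
The shortest such closed walk is F → K → A → M → C → F, length 5.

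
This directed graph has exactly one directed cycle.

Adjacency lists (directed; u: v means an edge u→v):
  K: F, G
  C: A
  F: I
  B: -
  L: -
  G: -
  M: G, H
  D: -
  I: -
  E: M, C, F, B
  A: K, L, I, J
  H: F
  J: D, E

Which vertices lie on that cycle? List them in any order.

A, C, E, J

DFS with gray/black marking from A:
A gray
  K gray
    F gray
      I gray
      I black
    F black
    G gray
    G black
  K black
  L gray
  L black
  A→I: I black — skip
  J gray
    D gray
    D black
    E gray
      M gray
        M→G: G black — skip
        H gray
          H→F: F black — skip
        H black
      M black
      C gray
        C→A: A is gray → back edge
Back edge closes the cycle A → J → E → C → A; its vertices are {A, C, E, J}.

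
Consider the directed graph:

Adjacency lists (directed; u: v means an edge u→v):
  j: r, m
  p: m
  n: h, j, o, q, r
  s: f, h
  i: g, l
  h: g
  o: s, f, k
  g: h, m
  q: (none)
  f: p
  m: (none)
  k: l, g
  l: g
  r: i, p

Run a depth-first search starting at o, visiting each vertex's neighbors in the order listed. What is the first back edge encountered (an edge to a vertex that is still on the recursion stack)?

DFS from o (visiting each vertex's neighbors in the order listed); mark gray on enter, black on exit:
o gray
  s gray
    f gray
      p gray
        m gray
        m black
      p black
    f black
    h gray
      g gray
        g→h: h is gray → back edge
First back edge: g → h.

g→h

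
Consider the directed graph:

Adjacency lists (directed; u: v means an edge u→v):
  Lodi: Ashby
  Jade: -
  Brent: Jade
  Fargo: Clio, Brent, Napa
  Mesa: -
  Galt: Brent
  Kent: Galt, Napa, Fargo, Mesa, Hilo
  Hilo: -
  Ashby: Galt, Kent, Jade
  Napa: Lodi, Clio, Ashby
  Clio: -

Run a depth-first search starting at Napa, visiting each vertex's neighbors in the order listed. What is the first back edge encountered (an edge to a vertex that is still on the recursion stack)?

DFS from Napa (visiting each vertex's neighbors in the order listed); mark gray on enter, black on exit:
Napa gray
  Lodi gray
    Ashby gray
      Galt gray
        Brent gray
          Jade gray
          Jade black
        Brent black
      Galt black
      Kent gray
        Kent→Galt: Galt black — skip
        Kent→Napa: Napa is gray → back edge
First back edge: Kent → Napa.

Kent→Napa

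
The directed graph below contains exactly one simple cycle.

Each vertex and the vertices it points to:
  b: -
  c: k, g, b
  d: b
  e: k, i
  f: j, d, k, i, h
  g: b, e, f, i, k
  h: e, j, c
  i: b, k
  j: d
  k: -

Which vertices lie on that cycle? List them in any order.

DFS with gray/black marking from f:
f gray
  j gray
    d gray
      b gray
      b black
    d black
  j black
  f→d: d black — skip
  k gray
  k black
  i gray
    i→b: b black — skip
    i→k: k black — skip
  i black
  h gray
    e gray
      e→k: k black — skip
      e→i: i black — skip
    e black
    h→j: j black — skip
    c gray
      c→k: k black — skip
      g gray
        g→b: b black — skip
        g→e: e black — skip
        g→f: f is gray → back edge
Back edge closes the cycle f → h → c → g → f; its vertices are {c, f, g, h}.

c, f, g, h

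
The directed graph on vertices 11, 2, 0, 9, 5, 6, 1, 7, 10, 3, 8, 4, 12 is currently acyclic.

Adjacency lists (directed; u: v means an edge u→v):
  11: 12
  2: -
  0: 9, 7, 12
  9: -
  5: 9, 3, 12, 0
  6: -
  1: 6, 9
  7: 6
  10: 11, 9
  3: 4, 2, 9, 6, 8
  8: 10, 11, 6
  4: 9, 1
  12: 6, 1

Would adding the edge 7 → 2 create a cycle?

No

Adding 7→2 creates a cycle iff 2 can already reach 7.
Explore from 2: no path reaches 7. The graph stays acyclic.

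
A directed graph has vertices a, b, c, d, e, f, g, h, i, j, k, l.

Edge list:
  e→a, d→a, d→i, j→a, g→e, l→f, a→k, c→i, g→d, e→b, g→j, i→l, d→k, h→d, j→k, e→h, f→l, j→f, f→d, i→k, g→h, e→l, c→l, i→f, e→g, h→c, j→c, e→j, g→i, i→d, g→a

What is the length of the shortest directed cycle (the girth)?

2

For each vertex v, BFS finds the shortest path from v back to v.
The shortest such closed walk is e → g → e, length 2.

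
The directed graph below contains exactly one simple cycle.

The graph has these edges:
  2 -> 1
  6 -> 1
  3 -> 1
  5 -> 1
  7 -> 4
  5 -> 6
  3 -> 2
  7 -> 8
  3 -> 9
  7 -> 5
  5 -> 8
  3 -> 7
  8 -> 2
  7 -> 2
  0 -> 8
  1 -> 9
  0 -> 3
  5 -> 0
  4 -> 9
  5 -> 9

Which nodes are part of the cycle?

0, 3, 5, 7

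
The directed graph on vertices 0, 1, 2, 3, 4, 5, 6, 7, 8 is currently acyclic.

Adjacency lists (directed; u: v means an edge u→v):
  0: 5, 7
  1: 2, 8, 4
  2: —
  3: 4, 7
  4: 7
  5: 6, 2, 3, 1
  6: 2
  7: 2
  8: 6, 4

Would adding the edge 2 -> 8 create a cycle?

Yes

Adding 2→8 creates a cycle iff 8 can already reach 2.
Path from 8: 8 → 6 → 2.
So 8 → … → 2 → 8 is a cycle.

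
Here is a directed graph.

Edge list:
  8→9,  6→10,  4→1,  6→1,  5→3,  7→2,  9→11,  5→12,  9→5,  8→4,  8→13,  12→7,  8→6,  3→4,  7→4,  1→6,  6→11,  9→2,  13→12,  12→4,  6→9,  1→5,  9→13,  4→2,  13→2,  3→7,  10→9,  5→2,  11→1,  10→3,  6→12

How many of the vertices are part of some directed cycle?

11

A vertex is on a directed cycle iff it belongs to a strongly connected component of size ≥ 2 (or has a self-loop).
The vertices on cycles are {1, 3, 4, 5, 6, 7, 9, 10, 11, 12, 13} — 11 in total.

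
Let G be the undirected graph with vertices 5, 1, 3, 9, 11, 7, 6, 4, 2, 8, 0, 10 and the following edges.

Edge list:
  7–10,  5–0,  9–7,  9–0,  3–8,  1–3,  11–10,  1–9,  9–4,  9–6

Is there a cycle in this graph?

DFS, tracking each vertex's parent; an edge to a visited non-parent vertex closes a cycle.
Start from 2:
visit 2 (parent –)
visit 5 (parent –)
  visit 0 (parent 5)
    0–5: parent, skip
    visit 9 (parent 0)
      visit 6 (parent 9)
        6–9: parent, skip
      visit 4 (parent 9)
        4–9: parent, skip
      9–0: parent, skip
      visit 1 (parent 9)
        visit 3 (parent 1)
          3–1: parent, skip
          visit 8 (parent 3)
            8–3: parent, skip
        1–9: parent, skip
      visit 7 (parent 9)
        visit 10 (parent 7)
          visit 11 (parent 10)
            11–10: parent, skip
          10–7: parent, skip
        7–9: parent, skip
No non-parent visited neighbor found — the graph is a forest.

No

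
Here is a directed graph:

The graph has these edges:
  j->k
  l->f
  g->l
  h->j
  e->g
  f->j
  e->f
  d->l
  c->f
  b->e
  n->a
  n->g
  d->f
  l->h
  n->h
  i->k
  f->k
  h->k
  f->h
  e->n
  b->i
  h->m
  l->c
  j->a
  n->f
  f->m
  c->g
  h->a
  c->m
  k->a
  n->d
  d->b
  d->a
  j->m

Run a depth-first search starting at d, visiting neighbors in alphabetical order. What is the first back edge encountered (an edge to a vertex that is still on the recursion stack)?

c->g

DFS from d (visiting neighbors in alphabetical order); mark gray on enter, black on exit:
d gray
  a gray
  a black
  b gray
    e gray
      f gray
        h gray
          h→a: a black — skip
          j gray
            j→a: a black — skip
            k gray
              k→a: a black — skip
            k black
            m gray
            m black
          j black
          h→k: k black — skip
          h→m: m black — skip
        h black
        f→j: j black — skip
        f→k: k black — skip
        f→m: m black — skip
      f black
      g gray
        l gray
          c gray
            c→f: f black — skip
            c→g: g is gray → back edge
First back edge: c → g.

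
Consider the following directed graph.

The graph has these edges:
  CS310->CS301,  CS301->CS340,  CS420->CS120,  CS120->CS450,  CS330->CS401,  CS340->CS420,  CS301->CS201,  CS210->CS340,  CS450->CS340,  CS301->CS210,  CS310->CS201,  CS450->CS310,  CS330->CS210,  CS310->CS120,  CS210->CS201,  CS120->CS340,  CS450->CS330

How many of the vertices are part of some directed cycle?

8

A vertex is on a directed cycle iff it belongs to a strongly connected component of size ≥ 2 (or has a self-loop).
The vertices on cycles are {CS120, CS210, CS301, CS310, CS330, CS340, CS420, CS450} — 8 in total.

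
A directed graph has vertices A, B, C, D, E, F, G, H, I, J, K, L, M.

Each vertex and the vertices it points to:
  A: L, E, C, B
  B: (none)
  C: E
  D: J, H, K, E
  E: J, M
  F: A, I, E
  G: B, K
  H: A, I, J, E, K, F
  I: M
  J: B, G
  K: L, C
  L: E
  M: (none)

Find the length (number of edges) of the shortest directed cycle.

5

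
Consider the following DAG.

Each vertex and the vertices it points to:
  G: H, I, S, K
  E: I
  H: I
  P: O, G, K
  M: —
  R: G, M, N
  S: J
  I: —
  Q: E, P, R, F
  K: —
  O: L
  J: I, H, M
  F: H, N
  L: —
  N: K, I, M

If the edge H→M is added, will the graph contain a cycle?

No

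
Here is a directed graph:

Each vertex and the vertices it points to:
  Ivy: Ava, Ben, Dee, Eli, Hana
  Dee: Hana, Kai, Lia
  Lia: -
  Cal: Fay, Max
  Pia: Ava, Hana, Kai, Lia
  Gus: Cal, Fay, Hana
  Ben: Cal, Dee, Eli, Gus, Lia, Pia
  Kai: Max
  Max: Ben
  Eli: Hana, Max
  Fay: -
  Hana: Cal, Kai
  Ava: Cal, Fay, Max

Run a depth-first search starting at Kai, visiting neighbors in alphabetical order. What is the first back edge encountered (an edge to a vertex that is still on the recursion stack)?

DFS from Kai (visiting neighbors in alphabetical order); mark gray on enter, black on exit:
Kai gray
  Max gray
    Ben gray
      Cal gray
        Fay gray
        Fay black
        Cal→Max: Max is gray → back edge
First back edge: Cal → Max.

Cal->Max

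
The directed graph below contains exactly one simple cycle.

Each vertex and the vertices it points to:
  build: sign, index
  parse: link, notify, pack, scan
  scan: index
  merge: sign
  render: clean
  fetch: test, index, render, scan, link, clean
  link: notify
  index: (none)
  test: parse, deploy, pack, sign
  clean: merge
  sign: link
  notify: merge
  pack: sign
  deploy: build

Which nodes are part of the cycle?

link, sign, merge, notify

DFS with gray/black marking from link:
link gray
  notify gray
    merge gray
      sign gray
        sign→link: link is gray → back edge
Back edge closes the cycle link → notify → merge → sign → link; its vertices are {link, sign, merge, notify}.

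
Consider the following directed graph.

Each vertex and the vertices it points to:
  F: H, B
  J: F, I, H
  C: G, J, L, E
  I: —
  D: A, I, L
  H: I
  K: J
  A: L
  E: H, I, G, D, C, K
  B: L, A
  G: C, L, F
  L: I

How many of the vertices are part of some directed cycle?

3

A vertex is on a directed cycle iff it belongs to a strongly connected component of size ≥ 2 (or has a self-loop).
The vertices on cycles are {C, E, G} — 3 in total.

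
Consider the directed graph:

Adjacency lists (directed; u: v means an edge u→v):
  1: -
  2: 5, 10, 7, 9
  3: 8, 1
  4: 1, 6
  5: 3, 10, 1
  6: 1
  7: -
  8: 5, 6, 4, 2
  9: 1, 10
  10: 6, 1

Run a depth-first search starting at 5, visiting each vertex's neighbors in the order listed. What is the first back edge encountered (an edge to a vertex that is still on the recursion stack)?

8→5

DFS from 5 (visiting each vertex's neighbors in the order listed); mark gray on enter, black on exit:
5 gray
  3 gray
    8 gray
      8→5: 5 is gray → back edge
First back edge: 8 → 5.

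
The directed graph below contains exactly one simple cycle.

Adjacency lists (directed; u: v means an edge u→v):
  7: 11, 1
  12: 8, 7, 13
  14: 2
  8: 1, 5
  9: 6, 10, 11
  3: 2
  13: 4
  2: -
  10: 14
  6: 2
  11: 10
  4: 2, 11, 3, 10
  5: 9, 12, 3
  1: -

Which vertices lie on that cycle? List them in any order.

5, 8, 12

DFS with gray/black marking from 12:
12 gray
  8 gray
    1 gray
    1 black
    5 gray
      9 gray
        6 gray
          2 gray
          2 black
        6 black
        10 gray
          14 gray
            14→2: 2 black — skip
          14 black
        10 black
        11 gray
          11→10: 10 black — skip
        11 black
      9 black
      5→12: 12 is gray → back edge
Back edge closes the cycle 12 → 8 → 5 → 12; its vertices are {5, 8, 12}.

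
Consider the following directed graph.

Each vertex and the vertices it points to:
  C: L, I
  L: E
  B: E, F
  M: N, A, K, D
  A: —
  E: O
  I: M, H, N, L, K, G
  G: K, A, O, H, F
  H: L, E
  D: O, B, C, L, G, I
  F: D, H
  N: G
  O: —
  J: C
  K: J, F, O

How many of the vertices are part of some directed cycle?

A vertex is on a directed cycle iff it belongs to a strongly connected component of size ≥ 2 (or has a self-loop).
The vertices on cycles are {B, C, D, F, G, I, J, K, M, N} — 10 in total.

10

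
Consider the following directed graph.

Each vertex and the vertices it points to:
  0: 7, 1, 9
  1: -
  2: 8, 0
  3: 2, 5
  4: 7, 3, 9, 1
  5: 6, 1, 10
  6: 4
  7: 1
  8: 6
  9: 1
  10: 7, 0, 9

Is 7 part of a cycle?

No

7 lies on a cycle iff there is a path from 7 back to itself.
Exploring from 7, it never reaches itself; equivalently, its strongly connected component is a singleton.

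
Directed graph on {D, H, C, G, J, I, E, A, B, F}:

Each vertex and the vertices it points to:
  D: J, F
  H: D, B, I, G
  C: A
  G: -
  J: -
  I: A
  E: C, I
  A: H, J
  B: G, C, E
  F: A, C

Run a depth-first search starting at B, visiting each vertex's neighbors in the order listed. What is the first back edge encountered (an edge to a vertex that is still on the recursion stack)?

F→A

DFS from B (visiting each vertex's neighbors in the order listed); mark gray on enter, black on exit:
B gray
  G gray
  G black
  C gray
    A gray
      H gray
        D gray
          J gray
          J black
          F gray
            F→A: A is gray → back edge
First back edge: F → A.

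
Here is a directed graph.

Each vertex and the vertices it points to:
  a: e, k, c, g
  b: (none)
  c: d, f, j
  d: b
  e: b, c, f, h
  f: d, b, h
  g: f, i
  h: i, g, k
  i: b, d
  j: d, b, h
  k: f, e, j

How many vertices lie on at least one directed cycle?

A vertex is on a directed cycle iff it belongs to a strongly connected component of size ≥ 2 (or has a self-loop).
The vertices on cycles are {c, e, f, g, h, j, k} — 7 in total.

7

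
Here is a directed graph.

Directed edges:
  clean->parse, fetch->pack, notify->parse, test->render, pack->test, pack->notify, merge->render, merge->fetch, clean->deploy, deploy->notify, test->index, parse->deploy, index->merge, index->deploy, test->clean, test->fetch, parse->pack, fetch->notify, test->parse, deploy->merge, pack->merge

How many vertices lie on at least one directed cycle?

9

A vertex is on a directed cycle iff it belongs to a strongly connected component of size ≥ 2 (or has a self-loop).
The vertices on cycles are {pack, test, clean, fetch, index, merge, parse, deploy, notify} — 9 in total.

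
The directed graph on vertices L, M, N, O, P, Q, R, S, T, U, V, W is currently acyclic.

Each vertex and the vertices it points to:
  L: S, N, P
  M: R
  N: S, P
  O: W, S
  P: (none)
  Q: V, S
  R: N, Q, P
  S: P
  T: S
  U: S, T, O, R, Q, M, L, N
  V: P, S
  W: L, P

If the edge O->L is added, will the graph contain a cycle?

No

Adding O→L creates a cycle iff L can already reach O.
Explore from L: no path reaches O. The graph stays acyclic.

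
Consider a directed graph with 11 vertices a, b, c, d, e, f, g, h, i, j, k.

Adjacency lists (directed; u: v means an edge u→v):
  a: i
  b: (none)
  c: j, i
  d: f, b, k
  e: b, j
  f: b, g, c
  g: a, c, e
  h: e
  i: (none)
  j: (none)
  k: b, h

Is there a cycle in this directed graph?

DFS with white/gray/black marking, starting from f:
f gray
  b gray
  b black
  g gray
    a gray
      i gray
      i black
    a black
    c gray
      j gray
      j black
      c→i: i black — skip
    c black
    e gray
      e→b: b black — skip
      e→j: j black — skip
    e black
  g black
  f→c: c black — skip
f black
d gray
  d→f: f black — skip
  d→b: b black — skip
  k gray
    k→b: b black — skip
    h gray
      h→e: e black — skip
    h black
  k black
d black
Every edge goes to a white or black vertex — no back edge, so the graph is acyclic.

No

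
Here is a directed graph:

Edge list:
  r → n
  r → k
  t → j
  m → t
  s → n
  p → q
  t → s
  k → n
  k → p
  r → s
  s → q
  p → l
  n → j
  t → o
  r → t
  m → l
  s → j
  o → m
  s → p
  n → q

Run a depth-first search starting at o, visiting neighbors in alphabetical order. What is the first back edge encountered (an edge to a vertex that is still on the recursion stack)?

t→o

DFS from o (visiting neighbors in alphabetical order); mark gray on enter, black on exit:
o gray
  m gray
    l gray
    l black
    t gray
      j gray
      j black
      t→o: o is gray → back edge
First back edge: t → o.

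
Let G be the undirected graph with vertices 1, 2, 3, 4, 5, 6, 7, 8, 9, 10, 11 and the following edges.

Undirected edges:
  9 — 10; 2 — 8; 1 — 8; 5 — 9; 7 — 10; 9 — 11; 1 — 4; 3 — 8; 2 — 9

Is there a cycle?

DFS, tracking each vertex's parent; an edge to a visited non-parent vertex closes a cycle.
Start from 8:
visit 8 (parent –)
  visit 1 (parent 8)
    1–8: parent, skip
    visit 4 (parent 1)
      4–1: parent, skip
  visit 3 (parent 8)
    3–8: parent, skip
  visit 2 (parent 8)
    2–8: parent, skip
    visit 9 (parent 2)
      9–2: parent, skip
      visit 5 (parent 9)
        5–9: parent, skip
      visit 10 (parent 9)
        visit 7 (parent 10)
          7–10: parent, skip
        10–9: parent, skip
      visit 11 (parent 9)
        11–9: parent, skip
visit 6 (parent –)
No non-parent visited neighbor found — the graph is a forest.

No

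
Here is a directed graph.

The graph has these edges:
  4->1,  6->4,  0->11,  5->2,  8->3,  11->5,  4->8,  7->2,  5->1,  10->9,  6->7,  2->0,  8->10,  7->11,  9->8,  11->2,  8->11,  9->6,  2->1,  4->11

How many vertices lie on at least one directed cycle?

A vertex is on a directed cycle iff it belongs to a strongly connected component of size ≥ 2 (or has a self-loop).
The vertices on cycles are {0, 2, 4, 5, 6, 8, 9, 10, 11} — 9 in total.

9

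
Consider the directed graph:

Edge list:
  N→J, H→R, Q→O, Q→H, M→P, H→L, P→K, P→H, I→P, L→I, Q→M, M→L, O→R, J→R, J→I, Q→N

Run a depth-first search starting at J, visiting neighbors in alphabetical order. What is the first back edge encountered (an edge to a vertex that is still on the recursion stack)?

DFS from J (visiting neighbors in alphabetical order); mark gray on enter, black on exit:
J gray
  I gray
    P gray
      H gray
        L gray
          L→I: I is gray → back edge
First back edge: L → I.

L->I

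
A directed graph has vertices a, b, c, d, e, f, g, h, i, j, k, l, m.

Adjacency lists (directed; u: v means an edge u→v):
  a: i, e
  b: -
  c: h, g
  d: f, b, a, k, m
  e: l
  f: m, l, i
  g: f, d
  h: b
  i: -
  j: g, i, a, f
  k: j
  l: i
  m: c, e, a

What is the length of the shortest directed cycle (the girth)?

4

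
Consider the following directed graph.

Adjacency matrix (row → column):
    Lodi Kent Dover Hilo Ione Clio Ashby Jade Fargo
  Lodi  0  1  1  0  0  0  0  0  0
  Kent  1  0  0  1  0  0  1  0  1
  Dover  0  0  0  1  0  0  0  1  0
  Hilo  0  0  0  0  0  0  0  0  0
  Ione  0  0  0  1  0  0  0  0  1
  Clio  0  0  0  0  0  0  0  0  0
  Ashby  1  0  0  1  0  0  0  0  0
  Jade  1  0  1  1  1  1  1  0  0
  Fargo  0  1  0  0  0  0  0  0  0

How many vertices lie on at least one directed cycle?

A vertex is on a directed cycle iff it belongs to a strongly connected component of size ≥ 2 (or has a self-loop).
The vertices on cycles are {Ione, Jade, Kent, Lodi, Ashby, Dover, Fargo} — 7 in total.

7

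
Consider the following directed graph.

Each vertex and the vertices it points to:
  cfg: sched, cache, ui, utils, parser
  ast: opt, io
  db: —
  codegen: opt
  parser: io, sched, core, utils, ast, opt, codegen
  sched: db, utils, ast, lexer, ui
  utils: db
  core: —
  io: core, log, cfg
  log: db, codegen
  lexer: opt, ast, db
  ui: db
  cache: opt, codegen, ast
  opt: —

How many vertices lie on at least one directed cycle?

7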